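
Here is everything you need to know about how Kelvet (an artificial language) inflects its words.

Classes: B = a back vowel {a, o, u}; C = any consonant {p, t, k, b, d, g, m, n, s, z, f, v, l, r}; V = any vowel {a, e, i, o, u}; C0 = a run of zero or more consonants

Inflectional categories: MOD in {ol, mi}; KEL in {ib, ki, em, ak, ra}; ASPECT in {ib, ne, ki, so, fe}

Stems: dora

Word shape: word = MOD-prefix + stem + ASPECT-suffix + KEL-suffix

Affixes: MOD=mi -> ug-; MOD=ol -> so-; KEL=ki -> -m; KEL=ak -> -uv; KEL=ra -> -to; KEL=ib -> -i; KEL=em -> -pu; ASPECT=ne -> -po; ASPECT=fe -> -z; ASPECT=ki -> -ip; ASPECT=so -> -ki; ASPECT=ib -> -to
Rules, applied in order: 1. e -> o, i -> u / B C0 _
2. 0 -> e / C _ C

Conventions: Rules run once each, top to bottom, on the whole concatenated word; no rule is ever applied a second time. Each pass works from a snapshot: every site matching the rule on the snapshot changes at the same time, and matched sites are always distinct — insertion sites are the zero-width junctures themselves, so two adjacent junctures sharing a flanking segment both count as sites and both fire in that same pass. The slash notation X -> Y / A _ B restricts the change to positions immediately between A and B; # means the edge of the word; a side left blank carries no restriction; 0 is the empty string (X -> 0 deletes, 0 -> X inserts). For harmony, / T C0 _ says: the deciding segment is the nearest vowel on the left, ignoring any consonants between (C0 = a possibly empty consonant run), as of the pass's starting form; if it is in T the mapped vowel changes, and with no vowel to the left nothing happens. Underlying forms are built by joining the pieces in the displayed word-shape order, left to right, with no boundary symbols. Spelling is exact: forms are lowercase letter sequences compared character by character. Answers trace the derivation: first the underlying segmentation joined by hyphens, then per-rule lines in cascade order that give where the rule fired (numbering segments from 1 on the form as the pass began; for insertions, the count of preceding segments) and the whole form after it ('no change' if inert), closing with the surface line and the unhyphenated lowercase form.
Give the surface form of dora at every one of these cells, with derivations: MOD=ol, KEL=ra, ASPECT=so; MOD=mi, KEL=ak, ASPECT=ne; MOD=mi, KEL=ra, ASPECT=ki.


cell MOD=ol, KEL=ra, ASPECT=so:
underlying: so-dora-ki-to
1. e -> o, i -> u / B C0 _: fires at position(s) 8: sodorakuto
2. 0 -> e / C _ C: no change
surface: sodorakuto

cell MOD=mi, KEL=ak, ASPECT=ne:
underlying: ug-dora-po-uv
1. e -> o, i -> u / B C0 _: no change
2. 0 -> e / C _ C: inserts after position(s) 2: ugedorapouv
surface: ugedorapouv

cell MOD=mi, KEL=ra, ASPECT=ki:
underlying: ug-dora-ip-to
1. e -> o, i -> u / B C0 _: fires at position(s) 7: ugdoraupto
2. 0 -> e / C _ C: inserts after position(s) 2, 8: ugedoraupeto
surface: ugedoraupeto


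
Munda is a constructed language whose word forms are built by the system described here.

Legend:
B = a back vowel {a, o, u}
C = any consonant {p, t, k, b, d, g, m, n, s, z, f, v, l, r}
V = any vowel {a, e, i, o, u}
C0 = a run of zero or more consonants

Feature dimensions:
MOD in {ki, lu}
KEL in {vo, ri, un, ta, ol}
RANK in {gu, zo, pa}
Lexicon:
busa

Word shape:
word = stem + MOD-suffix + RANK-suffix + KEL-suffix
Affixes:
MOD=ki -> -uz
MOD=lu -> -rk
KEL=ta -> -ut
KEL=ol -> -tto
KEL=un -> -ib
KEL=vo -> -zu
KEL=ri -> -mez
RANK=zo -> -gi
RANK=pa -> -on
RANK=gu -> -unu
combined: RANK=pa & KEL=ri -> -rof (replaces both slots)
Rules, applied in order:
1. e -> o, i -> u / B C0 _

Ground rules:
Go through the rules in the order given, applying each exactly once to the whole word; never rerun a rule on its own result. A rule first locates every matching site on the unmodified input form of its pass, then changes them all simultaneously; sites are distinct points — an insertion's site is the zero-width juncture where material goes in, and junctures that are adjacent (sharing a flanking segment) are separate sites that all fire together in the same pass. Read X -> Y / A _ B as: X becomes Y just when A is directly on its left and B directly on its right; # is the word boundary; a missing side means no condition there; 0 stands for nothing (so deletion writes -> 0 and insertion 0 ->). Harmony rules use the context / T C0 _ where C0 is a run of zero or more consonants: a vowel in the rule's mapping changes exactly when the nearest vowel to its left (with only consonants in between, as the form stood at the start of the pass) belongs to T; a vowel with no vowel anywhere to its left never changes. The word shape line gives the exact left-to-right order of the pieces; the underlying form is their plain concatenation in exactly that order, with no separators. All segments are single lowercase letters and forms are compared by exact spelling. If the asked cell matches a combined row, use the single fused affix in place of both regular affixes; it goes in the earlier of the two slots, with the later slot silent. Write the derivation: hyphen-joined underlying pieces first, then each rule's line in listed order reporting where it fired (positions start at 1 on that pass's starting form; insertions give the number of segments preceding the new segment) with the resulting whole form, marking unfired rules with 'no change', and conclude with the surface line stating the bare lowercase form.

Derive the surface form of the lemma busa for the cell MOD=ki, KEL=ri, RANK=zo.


underlying: busa-uz-gi-mez
1. e -> o, i -> u / B C0 _: fires at position(s) 8: busauzgumez
surface: busauzgumez


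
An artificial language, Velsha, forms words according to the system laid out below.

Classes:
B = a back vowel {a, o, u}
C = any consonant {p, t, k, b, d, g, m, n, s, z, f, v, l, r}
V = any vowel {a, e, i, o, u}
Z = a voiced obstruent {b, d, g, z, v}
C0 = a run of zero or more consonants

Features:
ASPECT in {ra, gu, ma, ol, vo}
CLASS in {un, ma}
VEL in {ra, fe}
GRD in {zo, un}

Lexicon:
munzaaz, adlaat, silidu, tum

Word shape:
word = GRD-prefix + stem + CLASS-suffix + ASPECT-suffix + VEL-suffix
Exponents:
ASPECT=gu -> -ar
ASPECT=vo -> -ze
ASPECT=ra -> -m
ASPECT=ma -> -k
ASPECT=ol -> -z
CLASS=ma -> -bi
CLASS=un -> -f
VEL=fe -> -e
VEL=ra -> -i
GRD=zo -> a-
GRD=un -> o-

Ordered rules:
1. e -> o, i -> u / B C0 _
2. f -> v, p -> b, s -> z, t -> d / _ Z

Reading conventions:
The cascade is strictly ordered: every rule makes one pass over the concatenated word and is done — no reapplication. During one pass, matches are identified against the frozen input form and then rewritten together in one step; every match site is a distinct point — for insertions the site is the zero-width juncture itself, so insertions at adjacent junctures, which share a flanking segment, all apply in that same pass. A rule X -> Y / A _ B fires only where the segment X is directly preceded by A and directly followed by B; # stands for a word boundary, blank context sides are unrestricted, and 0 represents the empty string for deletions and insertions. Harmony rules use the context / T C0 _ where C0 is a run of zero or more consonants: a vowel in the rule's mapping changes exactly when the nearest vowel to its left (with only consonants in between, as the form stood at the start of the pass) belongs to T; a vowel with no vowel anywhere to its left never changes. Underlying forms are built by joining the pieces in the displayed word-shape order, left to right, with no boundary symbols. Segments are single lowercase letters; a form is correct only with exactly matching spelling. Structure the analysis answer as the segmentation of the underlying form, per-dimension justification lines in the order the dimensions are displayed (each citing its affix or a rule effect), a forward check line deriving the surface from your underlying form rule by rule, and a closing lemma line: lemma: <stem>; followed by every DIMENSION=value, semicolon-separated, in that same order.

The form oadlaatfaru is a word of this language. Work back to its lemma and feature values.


underlying: o-adlaat-f-ar-i
ASPECT=gu - signalled by the affix -ar
CLASS=un - signalled by the affix -f
VEL=ra - signalled by the affix -i
GRD=un - signalled by the affix o-
check: oadlaatfari -> oadlaatfaru -> oadlaatfaru
lemma: adlaat; ASPECT=gu; CLASS=un; VEL=ra; GRD=un


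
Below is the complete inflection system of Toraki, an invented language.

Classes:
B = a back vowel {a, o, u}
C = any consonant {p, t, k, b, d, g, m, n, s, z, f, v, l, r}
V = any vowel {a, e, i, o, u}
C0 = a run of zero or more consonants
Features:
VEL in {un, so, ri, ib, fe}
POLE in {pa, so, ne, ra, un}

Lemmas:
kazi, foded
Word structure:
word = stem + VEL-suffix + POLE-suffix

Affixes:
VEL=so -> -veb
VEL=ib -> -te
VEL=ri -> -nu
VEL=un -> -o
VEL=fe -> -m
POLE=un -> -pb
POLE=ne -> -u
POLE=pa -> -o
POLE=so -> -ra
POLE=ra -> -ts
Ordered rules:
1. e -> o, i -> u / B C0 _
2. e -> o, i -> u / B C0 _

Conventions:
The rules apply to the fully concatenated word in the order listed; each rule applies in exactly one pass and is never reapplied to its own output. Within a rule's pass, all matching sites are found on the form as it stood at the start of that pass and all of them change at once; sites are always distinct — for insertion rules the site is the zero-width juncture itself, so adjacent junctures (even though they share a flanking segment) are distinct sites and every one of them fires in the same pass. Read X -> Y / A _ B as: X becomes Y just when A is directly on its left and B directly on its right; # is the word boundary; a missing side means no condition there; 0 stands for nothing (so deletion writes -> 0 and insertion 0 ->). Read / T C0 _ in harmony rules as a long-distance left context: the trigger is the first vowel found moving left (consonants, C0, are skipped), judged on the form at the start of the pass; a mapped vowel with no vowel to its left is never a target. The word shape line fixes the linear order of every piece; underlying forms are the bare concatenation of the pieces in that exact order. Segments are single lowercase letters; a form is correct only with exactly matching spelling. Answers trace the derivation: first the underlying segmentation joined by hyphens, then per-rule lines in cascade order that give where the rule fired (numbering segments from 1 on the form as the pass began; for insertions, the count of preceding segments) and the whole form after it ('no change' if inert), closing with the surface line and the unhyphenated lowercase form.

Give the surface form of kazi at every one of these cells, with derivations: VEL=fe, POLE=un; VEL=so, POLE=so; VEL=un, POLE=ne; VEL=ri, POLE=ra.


cell VEL=fe, POLE=un:
underlying: kazi-m-pb
1. e -> o, i -> u / B C0 _: fires at position(s) 4: kazumpb
2. e -> o, i -> u / B C0 _: no change
surface: kazumpb

cell VEL=so, POLE=so:
underlying: kazi-veb-ra
1. e -> o, i -> u / B C0 _: fires at position(s) 4: kazuvebra
2. e -> o, i -> u / B C0 _: fires at position(s) 6: kazuvobra
surface: kazuvobra

cell VEL=un, POLE=ne:
underlying: kazi-o-u
1. e -> o, i -> u / B C0 _: fires at position(s) 4: kazuou
2. e -> o, i -> u / B C0 _: no change
surface: kazuou

cell VEL=ri, POLE=ra:
underlying: kazi-nu-ts
1. e -> o, i -> u / B C0 _: fires at position(s) 4: kazunuts
2. e -> o, i -> u / B C0 _: no change
surface: kazunuts


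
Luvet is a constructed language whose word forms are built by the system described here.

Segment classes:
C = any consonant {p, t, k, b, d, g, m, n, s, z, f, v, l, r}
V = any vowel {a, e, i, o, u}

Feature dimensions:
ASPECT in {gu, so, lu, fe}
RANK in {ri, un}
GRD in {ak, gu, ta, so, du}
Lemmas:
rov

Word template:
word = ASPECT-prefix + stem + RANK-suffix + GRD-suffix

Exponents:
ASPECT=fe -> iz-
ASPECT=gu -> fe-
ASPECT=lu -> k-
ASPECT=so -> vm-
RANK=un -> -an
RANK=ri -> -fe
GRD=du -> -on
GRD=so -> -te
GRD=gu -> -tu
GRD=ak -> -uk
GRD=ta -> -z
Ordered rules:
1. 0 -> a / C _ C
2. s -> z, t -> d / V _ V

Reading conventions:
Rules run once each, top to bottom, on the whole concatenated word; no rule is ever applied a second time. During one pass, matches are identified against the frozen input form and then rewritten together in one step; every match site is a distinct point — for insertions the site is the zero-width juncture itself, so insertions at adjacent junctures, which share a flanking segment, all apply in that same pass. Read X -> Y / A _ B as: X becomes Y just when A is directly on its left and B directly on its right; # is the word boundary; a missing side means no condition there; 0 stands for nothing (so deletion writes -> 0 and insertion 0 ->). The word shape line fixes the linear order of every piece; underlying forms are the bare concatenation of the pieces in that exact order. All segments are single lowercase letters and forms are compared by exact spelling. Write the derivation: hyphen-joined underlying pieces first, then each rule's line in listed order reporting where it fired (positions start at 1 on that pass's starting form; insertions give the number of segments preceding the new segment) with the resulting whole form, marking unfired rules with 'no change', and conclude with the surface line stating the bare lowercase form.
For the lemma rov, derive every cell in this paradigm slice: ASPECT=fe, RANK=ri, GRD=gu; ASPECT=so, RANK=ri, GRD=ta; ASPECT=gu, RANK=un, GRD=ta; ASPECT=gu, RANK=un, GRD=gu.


cell ASPECT=fe, RANK=ri, GRD=gu:
underlying: iz-rov-fe-tu
1. 0 -> a / C _ C: inserts after position(s) 2, 5: izarovafetu
2. s -> z, t -> d / V _ V: fires at position(s) 10: izarovafedu
surface: izarovafedu

cell ASPECT=so, RANK=ri, GRD=ta:
underlying: vm-rov-fe-z
1. 0 -> a / C _ C: inserts after position(s) 1, 2, 5: vamarovafez
2. s -> z, t -> d / V _ V: no change
surface: vamarovafez

cell ASPECT=gu, RANK=un, GRD=ta:
underlying: fe-rov-an-z
1. 0 -> a / C _ C: inserts after position(s) 7: ferovanaz
2. s -> z, t -> d / V _ V: no change
surface: ferovanaz

cell ASPECT=gu, RANK=un, GRD=gu:
underlying: fe-rov-an-tu
1. 0 -> a / C _ C: inserts after position(s) 7: ferovanatu
2. s -> z, t -> d / V _ V: fires at position(s) 9: ferovanadu
surface: ferovanadu


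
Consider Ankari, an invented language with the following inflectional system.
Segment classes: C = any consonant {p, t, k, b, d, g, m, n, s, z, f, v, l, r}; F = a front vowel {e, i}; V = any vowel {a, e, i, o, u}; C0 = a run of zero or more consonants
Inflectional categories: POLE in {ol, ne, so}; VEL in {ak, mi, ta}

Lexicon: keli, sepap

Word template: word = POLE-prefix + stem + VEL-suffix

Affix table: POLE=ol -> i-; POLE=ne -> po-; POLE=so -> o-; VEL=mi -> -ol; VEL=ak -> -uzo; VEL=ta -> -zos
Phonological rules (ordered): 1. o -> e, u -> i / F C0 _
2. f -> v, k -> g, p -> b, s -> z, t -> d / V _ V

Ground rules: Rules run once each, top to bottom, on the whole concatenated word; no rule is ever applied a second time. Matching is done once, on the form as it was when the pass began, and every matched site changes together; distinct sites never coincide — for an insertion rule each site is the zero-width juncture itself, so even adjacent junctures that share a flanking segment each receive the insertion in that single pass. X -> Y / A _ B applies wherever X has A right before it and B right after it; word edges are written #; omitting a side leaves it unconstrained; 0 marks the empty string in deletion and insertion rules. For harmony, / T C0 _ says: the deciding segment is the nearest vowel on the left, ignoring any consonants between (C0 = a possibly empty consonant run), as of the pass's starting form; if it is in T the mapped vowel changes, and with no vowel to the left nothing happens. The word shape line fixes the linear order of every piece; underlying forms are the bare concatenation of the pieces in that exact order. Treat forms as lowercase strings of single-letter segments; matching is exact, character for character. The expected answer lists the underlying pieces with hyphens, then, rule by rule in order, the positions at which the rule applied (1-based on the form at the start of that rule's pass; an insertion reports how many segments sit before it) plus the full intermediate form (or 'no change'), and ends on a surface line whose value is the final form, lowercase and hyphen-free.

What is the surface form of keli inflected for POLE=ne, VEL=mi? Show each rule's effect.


underlying: po-keli-ol
1. o -> e, u -> i / F C0 _: fires at position(s) 7: pokeliel
2. f -> v, k -> g, p -> b, s -> z, t -> d / V _ V: fires at position(s) 3: pogeliel
surface: pogeliel


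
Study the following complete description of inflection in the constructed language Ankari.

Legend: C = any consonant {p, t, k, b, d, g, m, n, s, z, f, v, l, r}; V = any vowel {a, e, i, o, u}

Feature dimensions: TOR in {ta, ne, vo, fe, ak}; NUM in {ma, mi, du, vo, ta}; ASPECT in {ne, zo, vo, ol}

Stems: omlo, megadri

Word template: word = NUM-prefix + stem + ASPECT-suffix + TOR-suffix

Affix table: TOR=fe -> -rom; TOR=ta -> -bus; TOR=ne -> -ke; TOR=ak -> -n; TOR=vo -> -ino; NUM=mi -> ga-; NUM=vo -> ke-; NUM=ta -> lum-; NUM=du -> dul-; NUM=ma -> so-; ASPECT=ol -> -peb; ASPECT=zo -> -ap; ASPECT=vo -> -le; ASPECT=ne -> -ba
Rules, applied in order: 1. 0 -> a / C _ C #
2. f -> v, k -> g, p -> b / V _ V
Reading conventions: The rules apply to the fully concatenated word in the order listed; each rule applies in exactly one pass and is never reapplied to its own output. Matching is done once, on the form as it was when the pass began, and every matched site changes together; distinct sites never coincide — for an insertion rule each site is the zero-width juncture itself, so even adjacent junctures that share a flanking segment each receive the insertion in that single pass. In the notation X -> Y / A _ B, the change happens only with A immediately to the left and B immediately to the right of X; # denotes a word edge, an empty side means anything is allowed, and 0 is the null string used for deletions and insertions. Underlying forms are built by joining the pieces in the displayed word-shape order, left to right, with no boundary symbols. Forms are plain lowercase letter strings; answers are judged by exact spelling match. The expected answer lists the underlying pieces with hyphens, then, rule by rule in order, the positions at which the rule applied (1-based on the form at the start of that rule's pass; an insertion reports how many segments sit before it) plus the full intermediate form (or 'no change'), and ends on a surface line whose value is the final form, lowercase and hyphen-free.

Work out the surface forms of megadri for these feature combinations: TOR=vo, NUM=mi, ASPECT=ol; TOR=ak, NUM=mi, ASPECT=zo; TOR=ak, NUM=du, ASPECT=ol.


cell TOR=vo, NUM=mi, ASPECT=ol:
underlying: ga-megadri-peb-ino
1. 0 -> a / C _ C #: no change
2. f -> v, k -> g, p -> b / V _ V: fires at position(s) 10: gamegadribebino
surface: gamegadribebino

cell TOR=ak, NUM=mi, ASPECT=zo:
underlying: ga-megadri-ap-n
1. 0 -> a / C _ C #: inserts after position(s) 11: gamegadriapan
2. f -> v, k -> g, p -> b / V _ V: fires at position(s) 11: gamegadriaban
surface: gamegadriaban

cell TOR=ak, NUM=du, ASPECT=ol:
underlying: dul-megadri-peb-n
1. 0 -> a / C _ C #: inserts after position(s) 13: dulmegadripeban
2. f -> v, k -> g, p -> b / V _ V: fires at position(s) 11: dulmegadribeban
surface: dulmegadribeban


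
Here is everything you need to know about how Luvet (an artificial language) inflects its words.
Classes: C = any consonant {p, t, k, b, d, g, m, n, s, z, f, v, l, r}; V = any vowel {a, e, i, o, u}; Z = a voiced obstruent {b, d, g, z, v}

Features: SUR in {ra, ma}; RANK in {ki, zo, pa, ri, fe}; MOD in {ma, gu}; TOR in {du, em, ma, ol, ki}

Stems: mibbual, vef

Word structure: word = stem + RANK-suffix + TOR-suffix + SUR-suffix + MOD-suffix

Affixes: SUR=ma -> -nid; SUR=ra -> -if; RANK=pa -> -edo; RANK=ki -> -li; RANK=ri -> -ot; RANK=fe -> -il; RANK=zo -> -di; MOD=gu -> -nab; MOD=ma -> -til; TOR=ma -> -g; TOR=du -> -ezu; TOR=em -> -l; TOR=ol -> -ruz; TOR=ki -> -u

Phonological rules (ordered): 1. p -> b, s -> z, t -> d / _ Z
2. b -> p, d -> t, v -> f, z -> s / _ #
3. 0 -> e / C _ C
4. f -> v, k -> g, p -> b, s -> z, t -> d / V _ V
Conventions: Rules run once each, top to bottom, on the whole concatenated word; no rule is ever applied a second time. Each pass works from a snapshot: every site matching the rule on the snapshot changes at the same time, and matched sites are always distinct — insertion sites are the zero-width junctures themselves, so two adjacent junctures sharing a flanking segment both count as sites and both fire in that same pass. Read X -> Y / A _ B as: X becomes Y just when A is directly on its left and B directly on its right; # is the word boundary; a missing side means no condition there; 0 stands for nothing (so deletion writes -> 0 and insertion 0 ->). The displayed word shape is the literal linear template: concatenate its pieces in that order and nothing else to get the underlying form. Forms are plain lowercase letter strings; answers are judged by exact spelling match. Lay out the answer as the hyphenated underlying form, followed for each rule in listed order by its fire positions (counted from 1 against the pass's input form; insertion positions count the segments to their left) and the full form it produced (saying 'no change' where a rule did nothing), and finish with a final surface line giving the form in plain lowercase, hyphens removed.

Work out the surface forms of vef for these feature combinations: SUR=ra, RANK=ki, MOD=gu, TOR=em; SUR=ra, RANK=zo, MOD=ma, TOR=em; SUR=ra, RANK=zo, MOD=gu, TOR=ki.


cell SUR=ra, RANK=ki, MOD=gu, TOR=em:
underlying: vef-li-l-if-nab
1. p -> b, s -> z, t -> d / _ Z: no change
2. b -> p, d -> t, v -> f, z -> s / _ #: fires at position(s) 11: veflilifnap
3. 0 -> e / C _ C: inserts after position(s) 3, 8: vefelilifenap
4. f -> v, k -> g, p -> b, s -> z, t -> d / V _ V: fires at position(s) 3, 9: vevelilivenap
surface: vevelilivenap

cell SUR=ra, RANK=zo, MOD=ma, TOR=em:
underlying: vef-di-l-if-til
1. p -> b, s -> z, t -> d / _ Z: no change
2. b -> p, d -> t, v -> f, z -> s / _ #: no change
3. 0 -> e / C _ C: inserts after position(s) 3, 8: vefedilifetil
4. f -> v, k -> g, p -> b, s -> z, t -> d / V _ V: fires at position(s) 3, 9, 11: vevedilivedil
surface: vevedilivedil

cell SUR=ra, RANK=zo, MOD=gu, TOR=ki:
underlying: vef-di-u-if-nab
1. p -> b, s -> z, t -> d / _ Z: no change
2. b -> p, d -> t, v -> f, z -> s / _ #: fires at position(s) 11: vefdiuifnap
3. 0 -> e / C _ C: inserts after position(s) 3, 8: vefediuifenap
4. f -> v, k -> g, p -> b, s -> z, t -> d / V _ V: fires at position(s) 3, 9: vevediuivenap
surface: vevediuivenap


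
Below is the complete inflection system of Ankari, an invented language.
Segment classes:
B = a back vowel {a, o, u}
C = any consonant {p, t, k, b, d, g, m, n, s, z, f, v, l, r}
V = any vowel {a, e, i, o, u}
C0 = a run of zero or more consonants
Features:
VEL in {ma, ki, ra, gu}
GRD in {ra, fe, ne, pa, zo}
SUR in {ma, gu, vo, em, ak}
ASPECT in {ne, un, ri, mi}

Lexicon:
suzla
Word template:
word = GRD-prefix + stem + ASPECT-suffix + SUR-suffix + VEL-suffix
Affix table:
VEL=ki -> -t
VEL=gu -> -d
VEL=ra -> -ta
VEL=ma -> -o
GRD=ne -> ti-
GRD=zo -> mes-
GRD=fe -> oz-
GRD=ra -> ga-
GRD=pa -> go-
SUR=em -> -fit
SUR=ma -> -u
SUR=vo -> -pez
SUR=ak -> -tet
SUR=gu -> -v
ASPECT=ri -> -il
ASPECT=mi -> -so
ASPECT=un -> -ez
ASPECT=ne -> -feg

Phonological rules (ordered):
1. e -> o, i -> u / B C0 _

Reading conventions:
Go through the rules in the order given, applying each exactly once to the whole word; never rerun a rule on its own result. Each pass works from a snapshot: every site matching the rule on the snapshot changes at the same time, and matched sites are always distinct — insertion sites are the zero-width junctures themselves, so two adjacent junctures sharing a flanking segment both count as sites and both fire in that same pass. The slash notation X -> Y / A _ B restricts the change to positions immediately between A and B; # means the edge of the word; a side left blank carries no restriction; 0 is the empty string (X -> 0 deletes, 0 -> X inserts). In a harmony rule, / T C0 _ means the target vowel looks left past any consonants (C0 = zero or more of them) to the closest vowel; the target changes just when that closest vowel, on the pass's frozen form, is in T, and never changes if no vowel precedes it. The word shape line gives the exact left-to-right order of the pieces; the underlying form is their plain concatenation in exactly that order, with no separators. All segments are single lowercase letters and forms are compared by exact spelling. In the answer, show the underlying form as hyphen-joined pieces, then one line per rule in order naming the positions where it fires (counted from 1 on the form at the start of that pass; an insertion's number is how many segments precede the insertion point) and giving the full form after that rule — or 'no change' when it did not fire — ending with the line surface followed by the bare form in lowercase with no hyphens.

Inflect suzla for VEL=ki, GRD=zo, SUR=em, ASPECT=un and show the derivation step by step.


underlying: mes-suzla-ez-fit-t
1. e -> o, i -> u / B C0 _: fires at position(s) 9: messuzlaozfitt
surface: messuzlaozfitt


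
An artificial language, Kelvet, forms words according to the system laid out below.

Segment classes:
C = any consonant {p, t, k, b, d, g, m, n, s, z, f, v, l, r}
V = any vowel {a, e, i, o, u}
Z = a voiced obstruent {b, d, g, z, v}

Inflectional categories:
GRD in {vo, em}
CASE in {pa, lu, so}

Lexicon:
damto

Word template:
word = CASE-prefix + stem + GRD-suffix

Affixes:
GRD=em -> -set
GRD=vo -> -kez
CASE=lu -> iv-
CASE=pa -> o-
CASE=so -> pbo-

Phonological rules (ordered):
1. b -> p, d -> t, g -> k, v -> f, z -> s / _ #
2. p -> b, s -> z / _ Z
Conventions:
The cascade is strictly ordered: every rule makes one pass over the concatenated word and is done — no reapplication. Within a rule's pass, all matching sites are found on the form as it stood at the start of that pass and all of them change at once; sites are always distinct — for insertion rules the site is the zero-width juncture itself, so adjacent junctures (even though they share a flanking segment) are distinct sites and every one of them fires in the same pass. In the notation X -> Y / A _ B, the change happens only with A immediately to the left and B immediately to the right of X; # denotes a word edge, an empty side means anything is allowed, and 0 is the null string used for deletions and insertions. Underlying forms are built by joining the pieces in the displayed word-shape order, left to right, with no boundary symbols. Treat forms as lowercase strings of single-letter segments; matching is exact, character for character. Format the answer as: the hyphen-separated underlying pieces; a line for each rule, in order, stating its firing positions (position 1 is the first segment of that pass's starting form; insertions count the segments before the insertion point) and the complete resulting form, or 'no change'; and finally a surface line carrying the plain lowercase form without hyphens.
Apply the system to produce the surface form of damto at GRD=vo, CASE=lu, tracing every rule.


underlying: iv-damto-kez
1. b -> p, d -> t, g -> k, v -> f, z -> s / _ #: fires at position(s) 10: ivdamtokes
2. p -> b, s -> z / _ Z: no change
surface: ivdamtokes


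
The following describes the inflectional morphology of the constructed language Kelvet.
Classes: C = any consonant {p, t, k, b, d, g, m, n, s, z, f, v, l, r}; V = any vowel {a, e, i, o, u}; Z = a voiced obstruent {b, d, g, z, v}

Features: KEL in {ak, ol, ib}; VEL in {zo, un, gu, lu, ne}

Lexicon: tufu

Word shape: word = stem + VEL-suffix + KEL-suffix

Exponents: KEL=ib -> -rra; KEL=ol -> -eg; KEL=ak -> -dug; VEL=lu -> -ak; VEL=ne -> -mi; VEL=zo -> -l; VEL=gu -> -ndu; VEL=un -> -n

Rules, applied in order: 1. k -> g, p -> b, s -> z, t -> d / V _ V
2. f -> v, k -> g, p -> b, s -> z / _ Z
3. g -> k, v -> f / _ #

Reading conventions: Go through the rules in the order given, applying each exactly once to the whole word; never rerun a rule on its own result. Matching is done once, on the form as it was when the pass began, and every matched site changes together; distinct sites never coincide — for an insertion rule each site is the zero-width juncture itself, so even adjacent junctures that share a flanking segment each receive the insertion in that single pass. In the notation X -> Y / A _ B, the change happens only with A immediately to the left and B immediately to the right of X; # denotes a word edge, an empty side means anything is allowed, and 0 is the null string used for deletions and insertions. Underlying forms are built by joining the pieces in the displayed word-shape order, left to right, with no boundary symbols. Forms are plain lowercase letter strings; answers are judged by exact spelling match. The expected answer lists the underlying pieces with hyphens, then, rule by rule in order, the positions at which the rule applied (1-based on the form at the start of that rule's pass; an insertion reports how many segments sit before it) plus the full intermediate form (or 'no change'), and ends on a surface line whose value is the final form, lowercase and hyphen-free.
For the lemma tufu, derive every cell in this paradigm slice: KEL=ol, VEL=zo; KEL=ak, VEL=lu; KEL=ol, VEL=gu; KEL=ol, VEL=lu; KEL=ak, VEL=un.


cell KEL=ol, VEL=zo:
underlying: tufu-l-eg
1. k -> g, p -> b, s -> z, t -> d / V _ V: no change
2. f -> v, k -> g, p -> b, s -> z / _ Z: no change
3. g -> k, v -> f / _ #: fires at position(s) 7: tufulek
surface: tufulek

cell KEL=ak, VEL=lu:
underlying: tufu-ak-dug
1. k -> g, p -> b, s -> z, t -> d / V _ V: no change
2. f -> v, k -> g, p -> b, s -> z / _ Z: fires at position(s) 6: tufuagdug
3. g -> k, v -> f / _ #: fires at position(s) 9: tufuagduk
surface: tufuagduk

cell KEL=ol, VEL=gu:
underlying: tufu-ndu-eg
1. k -> g, p -> b, s -> z, t -> d / V _ V: no change
2. f -> v, k -> g, p -> b, s -> z / _ Z: no change
3. g -> k, v -> f / _ #: fires at position(s) 9: tufunduek
surface: tufunduek

cell KEL=ol, VEL=lu:
underlying: tufu-ak-eg
1. k -> g, p -> b, s -> z, t -> d / V _ V: fires at position(s) 6: tufuageg
2. f -> v, k -> g, p -> b, s -> z / _ Z: no change
3. g -> k, v -> f / _ #: fires at position(s) 8: tufuagek
surface: tufuagek

cell KEL=ak, VEL=un:
underlying: tufu-n-dug
1. k -> g, p -> b, s -> z, t -> d / V _ V: no change
2. f -> v, k -> g, p -> b, s -> z / _ Z: no change
3. g -> k, v -> f / _ #: fires at position(s) 8: tufunduk
surface: tufunduk


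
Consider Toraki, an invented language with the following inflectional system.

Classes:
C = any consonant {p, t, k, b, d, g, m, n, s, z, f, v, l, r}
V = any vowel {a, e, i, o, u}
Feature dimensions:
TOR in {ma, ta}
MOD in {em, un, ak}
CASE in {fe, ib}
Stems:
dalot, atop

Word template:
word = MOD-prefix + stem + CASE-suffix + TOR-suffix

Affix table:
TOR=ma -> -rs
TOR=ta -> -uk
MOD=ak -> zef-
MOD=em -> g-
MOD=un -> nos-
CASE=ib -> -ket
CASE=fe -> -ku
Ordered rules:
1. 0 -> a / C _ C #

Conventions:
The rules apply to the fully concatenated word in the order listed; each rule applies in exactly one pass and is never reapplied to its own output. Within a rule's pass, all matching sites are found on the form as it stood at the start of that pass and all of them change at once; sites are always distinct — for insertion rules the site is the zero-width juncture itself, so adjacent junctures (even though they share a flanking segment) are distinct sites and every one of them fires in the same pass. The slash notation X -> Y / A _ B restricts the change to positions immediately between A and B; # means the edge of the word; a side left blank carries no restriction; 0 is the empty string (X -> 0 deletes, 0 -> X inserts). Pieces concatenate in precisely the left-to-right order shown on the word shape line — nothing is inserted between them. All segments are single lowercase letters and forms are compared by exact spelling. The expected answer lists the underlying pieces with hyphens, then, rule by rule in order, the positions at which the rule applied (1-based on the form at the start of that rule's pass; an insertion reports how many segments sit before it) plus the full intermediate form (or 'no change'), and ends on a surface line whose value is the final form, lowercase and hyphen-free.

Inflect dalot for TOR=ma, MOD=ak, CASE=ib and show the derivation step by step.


underlying: zef-dalot-ket-rs
1. 0 -> a / C _ C #: inserts after position(s) 12: zefdalotketras
surface: zefdalotketras


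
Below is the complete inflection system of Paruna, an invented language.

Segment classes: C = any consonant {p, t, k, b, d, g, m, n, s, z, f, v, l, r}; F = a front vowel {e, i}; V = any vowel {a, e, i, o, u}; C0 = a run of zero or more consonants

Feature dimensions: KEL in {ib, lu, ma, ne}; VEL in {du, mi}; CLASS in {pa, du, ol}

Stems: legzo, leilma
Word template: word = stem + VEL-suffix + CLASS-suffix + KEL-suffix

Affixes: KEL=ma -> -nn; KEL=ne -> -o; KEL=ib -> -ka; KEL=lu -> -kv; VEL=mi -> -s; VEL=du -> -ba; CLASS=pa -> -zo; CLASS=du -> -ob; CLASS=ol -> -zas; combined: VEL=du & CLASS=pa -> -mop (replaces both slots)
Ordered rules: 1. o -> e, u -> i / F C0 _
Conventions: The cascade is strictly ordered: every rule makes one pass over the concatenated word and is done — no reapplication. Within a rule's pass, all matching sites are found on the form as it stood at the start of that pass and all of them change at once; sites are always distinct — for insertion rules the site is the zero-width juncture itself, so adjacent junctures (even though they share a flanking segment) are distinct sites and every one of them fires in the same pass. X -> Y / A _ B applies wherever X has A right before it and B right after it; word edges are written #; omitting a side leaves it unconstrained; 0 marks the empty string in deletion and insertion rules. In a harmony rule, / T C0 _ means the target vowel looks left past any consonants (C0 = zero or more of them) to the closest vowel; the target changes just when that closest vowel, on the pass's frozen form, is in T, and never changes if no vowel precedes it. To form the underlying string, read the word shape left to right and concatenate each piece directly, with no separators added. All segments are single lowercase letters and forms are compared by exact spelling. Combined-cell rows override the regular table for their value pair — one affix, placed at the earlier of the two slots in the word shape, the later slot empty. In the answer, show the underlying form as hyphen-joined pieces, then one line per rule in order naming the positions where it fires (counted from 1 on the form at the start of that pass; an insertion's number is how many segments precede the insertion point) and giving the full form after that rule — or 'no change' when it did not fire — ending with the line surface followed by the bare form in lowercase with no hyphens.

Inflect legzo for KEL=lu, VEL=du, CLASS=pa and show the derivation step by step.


underlying: legzo-mop-kv
1. o -> e, u -> i / F C0 _: fires at position(s) 5: legzemopkv
surface: legzemopkv


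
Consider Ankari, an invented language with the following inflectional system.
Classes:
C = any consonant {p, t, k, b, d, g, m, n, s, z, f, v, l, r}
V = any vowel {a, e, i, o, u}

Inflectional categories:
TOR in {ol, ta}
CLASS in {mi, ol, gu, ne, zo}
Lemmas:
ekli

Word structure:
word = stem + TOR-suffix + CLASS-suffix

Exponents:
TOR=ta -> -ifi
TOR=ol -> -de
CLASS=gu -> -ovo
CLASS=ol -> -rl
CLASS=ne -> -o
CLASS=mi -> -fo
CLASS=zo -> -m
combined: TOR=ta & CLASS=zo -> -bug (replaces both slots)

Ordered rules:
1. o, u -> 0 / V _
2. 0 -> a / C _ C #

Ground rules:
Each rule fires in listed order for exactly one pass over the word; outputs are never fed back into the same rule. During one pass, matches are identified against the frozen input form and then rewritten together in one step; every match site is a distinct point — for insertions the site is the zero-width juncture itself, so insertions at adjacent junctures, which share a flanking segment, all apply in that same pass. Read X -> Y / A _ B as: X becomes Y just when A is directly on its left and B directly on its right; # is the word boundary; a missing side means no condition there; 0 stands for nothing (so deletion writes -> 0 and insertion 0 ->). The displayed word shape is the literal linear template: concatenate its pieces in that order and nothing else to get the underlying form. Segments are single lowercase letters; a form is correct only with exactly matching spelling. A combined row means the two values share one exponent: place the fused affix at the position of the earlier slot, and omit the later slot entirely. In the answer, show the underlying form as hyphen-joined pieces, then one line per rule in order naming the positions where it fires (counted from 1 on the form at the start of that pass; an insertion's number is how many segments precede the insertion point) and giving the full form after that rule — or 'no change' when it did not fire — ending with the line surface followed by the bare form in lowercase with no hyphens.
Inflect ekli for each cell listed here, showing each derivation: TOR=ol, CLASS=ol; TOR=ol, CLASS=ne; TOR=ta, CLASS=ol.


cell TOR=ol, CLASS=ol:
underlying: ekli-de-rl
1. o, u -> 0 / V _: no change
2. 0 -> a / C _ C #: inserts after position(s) 7: eklideral
surface: eklideral

cell TOR=ol, CLASS=ne:
underlying: ekli-de-o
1. o, u -> 0 / V _: fires at position(s) 7: eklide
2. 0 -> a / C _ C #: no change
surface: eklide

cell TOR=ta, CLASS=ol:
underlying: ekli-ifi-rl
1. o, u -> 0 / V _: no change
2. 0 -> a / C _ C #: inserts after position(s) 8: ekliifiral
surface: ekliifiral


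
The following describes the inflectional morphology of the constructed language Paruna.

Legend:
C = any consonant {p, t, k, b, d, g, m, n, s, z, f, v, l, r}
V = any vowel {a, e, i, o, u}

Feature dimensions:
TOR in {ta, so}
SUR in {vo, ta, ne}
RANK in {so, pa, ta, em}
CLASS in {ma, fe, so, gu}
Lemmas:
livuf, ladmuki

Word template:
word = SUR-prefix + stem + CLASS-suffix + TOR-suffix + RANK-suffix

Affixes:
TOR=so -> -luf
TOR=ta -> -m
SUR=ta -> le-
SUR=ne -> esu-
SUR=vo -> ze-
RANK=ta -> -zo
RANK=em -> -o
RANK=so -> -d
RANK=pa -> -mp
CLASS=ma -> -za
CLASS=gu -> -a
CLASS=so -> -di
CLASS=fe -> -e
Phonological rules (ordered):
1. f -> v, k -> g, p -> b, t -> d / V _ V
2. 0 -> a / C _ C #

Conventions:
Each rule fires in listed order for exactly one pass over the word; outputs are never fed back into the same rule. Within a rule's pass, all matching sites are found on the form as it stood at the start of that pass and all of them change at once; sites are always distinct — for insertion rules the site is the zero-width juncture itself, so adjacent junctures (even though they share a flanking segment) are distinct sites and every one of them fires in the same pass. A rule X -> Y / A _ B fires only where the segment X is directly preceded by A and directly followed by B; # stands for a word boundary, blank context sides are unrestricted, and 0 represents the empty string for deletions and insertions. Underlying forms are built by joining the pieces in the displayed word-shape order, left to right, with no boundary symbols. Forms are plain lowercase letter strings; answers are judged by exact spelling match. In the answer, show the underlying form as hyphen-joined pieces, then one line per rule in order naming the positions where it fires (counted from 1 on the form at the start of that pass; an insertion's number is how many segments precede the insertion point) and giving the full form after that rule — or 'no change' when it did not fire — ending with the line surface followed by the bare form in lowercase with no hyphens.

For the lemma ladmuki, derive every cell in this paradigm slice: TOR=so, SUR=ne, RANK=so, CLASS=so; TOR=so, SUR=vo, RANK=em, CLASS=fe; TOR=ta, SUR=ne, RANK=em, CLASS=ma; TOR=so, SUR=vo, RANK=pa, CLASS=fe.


cell TOR=so, SUR=ne, RANK=so, CLASS=so:
underlying: esu-ladmuki-di-luf-d
1. f -> v, k -> g, p -> b, t -> d / V _ V: fires at position(s) 9: esuladmugidilufd
2. 0 -> a / C _ C #: inserts after position(s) 15: esuladmugidilufad
surface: esuladmugidilufad

cell TOR=so, SUR=vo, RANK=em, CLASS=fe:
underlying: ze-ladmuki-e-luf-o
1. f -> v, k -> g, p -> b, t -> d / V _ V: fires at position(s) 8, 13: zeladmugieluvo
2. 0 -> a / C _ C #: no change
surface: zeladmugieluvo

cell TOR=ta, SUR=ne, RANK=em, CLASS=ma:
underlying: esu-ladmuki-za-m-o
1. f -> v, k -> g, p -> b, t -> d / V _ V: fires at position(s) 9: esuladmugizamo
2. 0 -> a / C _ C #: no change
surface: esuladmugizamo

cell TOR=so, SUR=vo, RANK=pa, CLASS=fe:
underlying: ze-ladmuki-e-luf-mp
1. f -> v, k -> g, p -> b, t -> d / V _ V: fires at position(s) 8: zeladmugielufmp
2. 0 -> a / C _ C #: inserts after position(s) 14: zeladmugielufmap
surface: zeladmugielufmap
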